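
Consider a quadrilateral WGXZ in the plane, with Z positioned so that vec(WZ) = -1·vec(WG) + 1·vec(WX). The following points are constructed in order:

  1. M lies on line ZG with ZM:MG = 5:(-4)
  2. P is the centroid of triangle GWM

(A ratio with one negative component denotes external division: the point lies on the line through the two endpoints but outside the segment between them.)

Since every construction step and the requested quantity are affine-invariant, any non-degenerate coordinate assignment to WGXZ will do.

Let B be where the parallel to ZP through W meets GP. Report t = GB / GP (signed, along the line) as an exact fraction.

t = 7

Assign W = (0, 0), G = (1, 0), X = (0, 1), Z = (-1, 1) — the answer is frame-independent, so this choice is without loss of generality.
1. M lies on line ZG with ZM:MG = 5:(-4) ⇒ M = (9, -4)
2. P is the centroid of triangle GWM ⇒ P = (10/3, -4/3)
through W parallel to ZP: direction (13/3, -7/3); meets GP at B = (52/3, -28/3)
B = G + t·(P−G) with t = 7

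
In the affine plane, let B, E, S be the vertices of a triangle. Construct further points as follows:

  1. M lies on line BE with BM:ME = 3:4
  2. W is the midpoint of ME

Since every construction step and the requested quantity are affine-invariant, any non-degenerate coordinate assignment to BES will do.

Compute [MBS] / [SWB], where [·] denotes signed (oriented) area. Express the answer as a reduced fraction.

Choose coordinates B = (0, 0), E = (1, 0), S = (0, 1).
1. M lies on line BE with BM:ME = 3:4 ⇒ M = (3/7, 0)
2. W is the midpoint of ME ⇒ W = (5/7, 0)
2·[MBS] = -3/7, 2·[SWB] = -5/7
[MBS]:[SWB] = -3/7:-5/7 = 3/5

[MBS]:[SWB] = 3/5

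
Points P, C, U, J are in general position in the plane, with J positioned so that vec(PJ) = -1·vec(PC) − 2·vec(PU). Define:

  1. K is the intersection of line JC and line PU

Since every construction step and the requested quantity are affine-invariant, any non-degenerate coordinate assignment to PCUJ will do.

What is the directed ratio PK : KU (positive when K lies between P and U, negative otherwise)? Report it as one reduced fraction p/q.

PK:KU = -1/2

Work in coordinates with P = (0, 0), C = (1, 0), U = (0, 1), J = (-1, -2).
1. K is the intersection of line JC and line PU ⇒ K = (0, -1)
K = P + t·(U−P) with t = -1, so PK:KU = t:(1−t) = -1:2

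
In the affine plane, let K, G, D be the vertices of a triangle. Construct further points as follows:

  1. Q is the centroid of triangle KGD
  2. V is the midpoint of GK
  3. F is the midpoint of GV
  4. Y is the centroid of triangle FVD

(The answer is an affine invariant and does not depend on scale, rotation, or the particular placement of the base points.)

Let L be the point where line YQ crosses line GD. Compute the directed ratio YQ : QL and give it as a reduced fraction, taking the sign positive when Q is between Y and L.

Choose coordinates K = (0, 0), G = (1, 0), D = (0, 1).
1. Q is the centroid of triangle KGD ⇒ Q = (1/3, 1/3)
2. V is the midpoint of GK ⇒ V = (1/2, 0)
3. F is the midpoint of GV ⇒ F = (3/4, 0)
4. Y is the centroid of triangle FVD ⇒ Y = (5/12, 1/3)
line YQ meets GD at L = (2/3, 1/3)
Q = Y + t·(L−Y) with t = -1/3, so YQ:QL = -1/3:4/3

YQ:QL = -1/4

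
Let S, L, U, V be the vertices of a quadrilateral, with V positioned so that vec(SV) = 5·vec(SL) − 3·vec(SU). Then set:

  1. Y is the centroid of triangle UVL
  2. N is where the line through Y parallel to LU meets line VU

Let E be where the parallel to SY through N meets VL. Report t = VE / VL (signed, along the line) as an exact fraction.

t = 14/15

Choose coordinates S = (0, 0), L = (1, 0), U = (0, 1), V = (5, -3).
1. Y is the centroid of triangle UVL ⇒ Y = (2, -2/3)
2. N is where the line through Y parallel to LU meets line VU ⇒ N = (5/3, -1/3)
through N parallel to SY: direction (2, -2/3); meets VL at E = (19/15, -1/5)
E = V + t·(L−V) with t = 14/15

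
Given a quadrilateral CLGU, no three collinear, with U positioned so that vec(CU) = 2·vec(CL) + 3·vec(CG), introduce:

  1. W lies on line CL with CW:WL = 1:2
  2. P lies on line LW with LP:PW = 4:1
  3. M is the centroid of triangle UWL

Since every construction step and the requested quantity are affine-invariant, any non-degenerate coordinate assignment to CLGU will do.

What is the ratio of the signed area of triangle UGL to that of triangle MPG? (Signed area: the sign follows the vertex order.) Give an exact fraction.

[UGL]:[MPG] = -18/5

Set C = (0, 0), L = (1, 0), G = (0, 1), U = (2, 3); any affine frame gives the same invariant.
1. W lies on line CL with CW:WL = 1:2 ⇒ W = (1/3, 0)
2. P lies on line LW with LP:PW = 4:1 ⇒ P = (7/15, 0)
3. M is the centroid of triangle UWL ⇒ M = (10/9, 1)
2·[UGL] = 4, 2·[MPG] = -10/9
[UGL]:[MPG] = 4:-10/9 = -18/5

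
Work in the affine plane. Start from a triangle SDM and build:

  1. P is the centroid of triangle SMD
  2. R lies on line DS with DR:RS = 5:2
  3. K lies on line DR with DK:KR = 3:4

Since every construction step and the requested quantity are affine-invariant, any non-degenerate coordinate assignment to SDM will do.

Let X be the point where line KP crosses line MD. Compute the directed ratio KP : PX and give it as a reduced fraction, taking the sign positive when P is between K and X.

Assign S = (0, 0), D = (1, 0), M = (0, 1) — the answer is frame-independent, so this choice is without loss of generality.
1. P is the centroid of triangle SMD ⇒ P = (1/3, 1/3)
2. R lies on line DS with DR:RS = 5:2 ⇒ R = (2/7, 0)
3. K lies on line DR with DK:KR = 3:4 ⇒ K = (34/49, 0)
line KP meets MD at X = (19/4, -15/4)
P = K + t·(X−K) with t = -4/45, so KP:PX = -4/45:49/45

KP:PX = -4/49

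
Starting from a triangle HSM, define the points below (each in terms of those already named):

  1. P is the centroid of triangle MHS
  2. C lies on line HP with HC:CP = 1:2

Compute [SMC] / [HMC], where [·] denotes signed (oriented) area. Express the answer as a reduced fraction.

[SMC]:[HMC] = -7

Set H = (0, 0), S = (1, 0), M = (0, 1); any affine frame gives the same invariant.
1. P is the centroid of triangle MHS ⇒ P = (1/3, 1/3)
2. C lies on line HP with HC:CP = 1:2 ⇒ C = (1/9, 1/9)
2·[SMC] = 7/9, 2·[HMC] = -1/9
[SMC]:[HMC] = 7/9:-1/9 = -7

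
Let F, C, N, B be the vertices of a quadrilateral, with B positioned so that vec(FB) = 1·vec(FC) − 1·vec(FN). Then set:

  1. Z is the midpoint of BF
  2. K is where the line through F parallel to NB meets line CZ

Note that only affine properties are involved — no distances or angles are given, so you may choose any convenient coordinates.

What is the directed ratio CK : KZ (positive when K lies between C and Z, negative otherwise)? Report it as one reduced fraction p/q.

CK:KZ = -4

Assign F = (0, 0), C = (1, 0), N = (0, 1), B = (1, -1) — the answer is frame-independent, so this choice is without loss of generality.
1. Z is the midpoint of BF ⇒ Z = (1/2, -1/2)
2. K is where the line through F parallel to NB meets line CZ ⇒ K = (1/3, -2/3)
K = C + t·(Z−C) with t = 4/3, so CK:KZ = t:(1−t) = 4/3:-1/3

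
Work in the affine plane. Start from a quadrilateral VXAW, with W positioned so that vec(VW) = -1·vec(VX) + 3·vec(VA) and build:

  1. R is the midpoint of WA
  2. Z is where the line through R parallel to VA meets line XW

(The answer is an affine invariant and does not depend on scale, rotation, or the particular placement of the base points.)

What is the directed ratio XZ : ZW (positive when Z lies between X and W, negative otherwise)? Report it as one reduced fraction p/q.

Work in coordinates with V = (0, 0), X = (1, 0), A = (0, 1), W = (-1, 3).
1. R is the midpoint of WA ⇒ R = (-1/2, 2)
2. Z is where the line through R parallel to VA meets line XW ⇒ Z = (-1/2, 9/4)
Z = X + t·(W−X) with t = 3/4, so XZ:ZW = t:(1−t) = 3/4:1/4

XZ:ZW = 3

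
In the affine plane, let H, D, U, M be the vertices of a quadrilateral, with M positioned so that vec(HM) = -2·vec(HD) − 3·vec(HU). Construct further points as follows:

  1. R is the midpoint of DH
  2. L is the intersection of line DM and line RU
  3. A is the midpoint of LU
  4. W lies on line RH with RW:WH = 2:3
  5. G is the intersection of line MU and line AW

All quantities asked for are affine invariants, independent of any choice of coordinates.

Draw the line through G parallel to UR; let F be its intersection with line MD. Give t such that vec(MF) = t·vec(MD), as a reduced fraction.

t = 10/9

Set H = (0, 0), D = (1, 0), U = (0, 1), M = (-2, -3); any affine frame gives the same invariant.
1. R is the midpoint of DH ⇒ R = (1/2, 0)
2. L is the intersection of line DM and line RU ⇒ L = (2/3, -1/3)
3. A is the midpoint of LU ⇒ A = (1/3, 1/3)
4. W lies on line RH with RW:WH = 2:3 ⇒ W = (3/10, 0)
5. G is the intersection of line MU and line AW ⇒ G = (1/2, 2)
through G parallel to UR: direction (1/2, -1); meets MD at F = (4/3, 1/3)
F = M + t·(D−M) with t = 10/9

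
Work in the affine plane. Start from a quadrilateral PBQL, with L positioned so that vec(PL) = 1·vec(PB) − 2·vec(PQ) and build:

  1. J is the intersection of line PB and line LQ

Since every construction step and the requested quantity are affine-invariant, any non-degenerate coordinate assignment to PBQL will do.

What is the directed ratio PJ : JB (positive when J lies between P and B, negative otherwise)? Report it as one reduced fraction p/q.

PJ:JB = 1/2

Assign P = (0, 0), B = (1, 0), Q = (0, 1), L = (1, -2) — the answer is frame-independent, so this choice is without loss of generality.
1. J is the intersection of line PB and line LQ ⇒ J = (1/3, 0)
J = P + t·(B−P) with t = 1/3, so PJ:JB = t:(1−t) = 1/3:2/3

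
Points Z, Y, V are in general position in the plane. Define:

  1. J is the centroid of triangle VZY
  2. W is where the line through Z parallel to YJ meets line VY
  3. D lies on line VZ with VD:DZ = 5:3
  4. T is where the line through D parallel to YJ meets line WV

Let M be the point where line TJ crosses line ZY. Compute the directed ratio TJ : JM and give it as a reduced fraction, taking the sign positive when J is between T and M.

TJ:JM = -7/4

Work in coordinates with Z = (0, 0), Y = (1, 0), V = (0, 1).
1. J is the centroid of triangle VZY ⇒ J = (1/3, 1/3)
2. W is where the line through Z parallel to YJ meets line VY ⇒ W = (2, -1)
3. D lies on line VZ with VD:DZ = 5:3 ⇒ D = (0, 3/8)
4. T is where the line through D parallel to YJ meets line WV ⇒ T = (5/4, -1/4)
line TJ meets ZY at M = (6/7, 0)
J = T + t·(M−T) with t = 7/3, so TJ:JM = 7/3:-4/3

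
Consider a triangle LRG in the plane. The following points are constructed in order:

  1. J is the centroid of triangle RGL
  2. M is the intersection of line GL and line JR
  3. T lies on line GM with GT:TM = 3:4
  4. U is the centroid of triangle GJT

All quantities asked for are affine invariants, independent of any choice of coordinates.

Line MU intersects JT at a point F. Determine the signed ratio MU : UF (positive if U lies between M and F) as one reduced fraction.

Set L = (0, 0), R = (1, 0), G = (0, 1); any affine frame gives the same invariant.
1. J is the centroid of triangle RGL ⇒ J = (1/3, 1/3)
2. M is the intersection of line GL and line JR ⇒ M = (0, 1/2)
3. T lies on line GM with GT:TM = 3:4 ⇒ T = (0, 11/14)
4. U is the centroid of triangle GJT ⇒ U = (1/9, 89/126)
line MU meets JT at F = (4/45, 419/630)
U = M + t·(F−M) with t = 5/4, so MU:UF = 5/4:-1/4

MU:UF = -5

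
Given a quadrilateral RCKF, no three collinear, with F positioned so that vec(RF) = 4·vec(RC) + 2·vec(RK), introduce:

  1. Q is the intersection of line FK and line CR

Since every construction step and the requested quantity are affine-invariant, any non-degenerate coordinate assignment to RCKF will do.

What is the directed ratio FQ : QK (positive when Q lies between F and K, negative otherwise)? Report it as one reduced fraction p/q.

FQ:QK = -2

Assign R = (0, 0), C = (1, 0), K = (0, 1), F = (4, 2) — the answer is frame-independent, so this choice is without loss of generality.
1. Q is the intersection of line FK and line CR ⇒ Q = (-4, 0)
Q = F + t·(K−F) with t = 2, so FQ:QK = t:(1−t) = 2:-1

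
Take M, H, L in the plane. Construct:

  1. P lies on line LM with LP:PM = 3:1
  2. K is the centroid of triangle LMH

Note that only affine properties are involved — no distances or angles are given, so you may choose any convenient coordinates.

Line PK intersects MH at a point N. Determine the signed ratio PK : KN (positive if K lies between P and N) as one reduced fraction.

Work in coordinates with M = (0, 0), H = (1, 0), L = (0, 1).
1. P lies on line LM with LP:PM = 3:1 ⇒ P = (0, 1/4)
2. K is the centroid of triangle LMH ⇒ K = (1/3, 1/3)
line PK meets MH at N = (-1, 0)
K = P + t·(N−P) with t = -1/3, so PK:KN = -1/3:4/3

PK:KN = -1/4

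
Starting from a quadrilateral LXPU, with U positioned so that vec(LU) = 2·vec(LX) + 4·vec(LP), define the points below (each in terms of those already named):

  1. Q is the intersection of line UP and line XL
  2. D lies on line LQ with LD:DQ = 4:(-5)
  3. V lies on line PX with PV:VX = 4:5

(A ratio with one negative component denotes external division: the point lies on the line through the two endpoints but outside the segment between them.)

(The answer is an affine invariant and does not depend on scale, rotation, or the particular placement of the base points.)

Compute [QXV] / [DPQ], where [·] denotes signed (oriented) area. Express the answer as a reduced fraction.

Assign L = (0, 0), X = (1, 0), P = (0, 1), U = (2, 4) — the answer is frame-independent, so this choice is without loss of generality.
1. Q is the intersection of line UP and line XL ⇒ Q = (-2/3, 0)
2. D lies on line LQ with LD:DQ = 4:(-5) ⇒ D = (8/3, 0)
3. V lies on line PX with PV:VX = 4:5 ⇒ V = (4/9, 5/9)
2·[QXV] = 25/27, 2·[DPQ] = 10/3
[QXV]:[DPQ] = 25/27:10/3 = 5/18

[QXV]:[DPQ] = 5/18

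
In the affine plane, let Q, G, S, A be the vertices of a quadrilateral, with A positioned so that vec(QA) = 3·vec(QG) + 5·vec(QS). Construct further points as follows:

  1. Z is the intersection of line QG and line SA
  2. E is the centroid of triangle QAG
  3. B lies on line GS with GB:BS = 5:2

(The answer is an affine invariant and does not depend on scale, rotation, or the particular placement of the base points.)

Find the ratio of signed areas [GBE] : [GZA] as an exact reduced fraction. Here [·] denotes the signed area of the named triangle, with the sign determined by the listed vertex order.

[GBE]:[GZA] = 8/49

Set Q = (0, 0), G = (1, 0), S = (0, 1), A = (3, 5); any affine frame gives the same invariant.
1. Z is the intersection of line QG and line SA ⇒ Z = (-3/4, 0)
2. E is the centroid of triangle QAG ⇒ E = (4/3, 5/3)
3. B lies on line GS with GB:BS = 5:2 ⇒ B = (2/7, 5/7)
2·[GBE] = -10/7, 2·[GZA] = -35/4
[GBE]:[GZA] = -10/7:-35/4 = 8/49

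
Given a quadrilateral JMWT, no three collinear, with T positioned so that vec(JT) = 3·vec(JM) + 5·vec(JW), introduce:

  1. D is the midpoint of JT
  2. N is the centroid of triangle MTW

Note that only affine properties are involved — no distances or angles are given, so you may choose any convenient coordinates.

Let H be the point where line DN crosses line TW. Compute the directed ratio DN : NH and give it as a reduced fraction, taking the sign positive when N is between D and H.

DN:NH = -5/14

Work in coordinates with J = (0, 0), M = (1, 0), W = (0, 1), T = (3, 5).
1. D is the midpoint of JT ⇒ D = (3/2, 5/2)
2. N is the centroid of triangle MTW ⇒ N = (4/3, 2)
line DN meets TW at H = (9/5, 17/5)
N = D + t·(H−D) with t = -5/9, so DN:NH = -5/9:14/9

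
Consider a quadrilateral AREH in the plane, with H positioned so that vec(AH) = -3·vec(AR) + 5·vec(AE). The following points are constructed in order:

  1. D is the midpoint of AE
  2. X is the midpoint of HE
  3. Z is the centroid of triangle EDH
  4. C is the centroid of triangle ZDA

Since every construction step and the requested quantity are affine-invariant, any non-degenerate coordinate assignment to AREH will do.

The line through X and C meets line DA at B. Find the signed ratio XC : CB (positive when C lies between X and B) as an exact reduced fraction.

Assign A = (0, 0), R = (1, 0), E = (0, 1), H = (-3, 5) — the answer is frame-independent, so this choice is without loss of generality.
1. D is the midpoint of AE ⇒ D = (0, 1/2)
2. X is the midpoint of HE ⇒ X = (-3/2, 3)
3. Z is the centroid of triangle EDH ⇒ Z = (-1, 13/6)
4. C is the centroid of triangle ZDA ⇒ C = (-1/3, 8/9)
line XC meets DA at B = (0, 2/7)
C = X + t·(B−X) with t = 7/9, so XC:CB = 7/9:2/9

XC:CB = 7/2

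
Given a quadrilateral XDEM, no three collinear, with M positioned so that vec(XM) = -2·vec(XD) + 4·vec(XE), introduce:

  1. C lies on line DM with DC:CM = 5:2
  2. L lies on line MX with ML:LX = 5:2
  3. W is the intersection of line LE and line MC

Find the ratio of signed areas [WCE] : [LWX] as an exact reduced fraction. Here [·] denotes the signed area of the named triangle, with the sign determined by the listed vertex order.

Assign X = (0, 0), D = (1, 0), E = (0, 1), M = (-2, 4) — the answer is frame-independent, so this choice is without loss of generality.
1. C lies on line DM with DC:CM = 5:2 ⇒ C = (-8/7, 20/7)
2. L lies on line MX with ML:LX = 5:2 ⇒ L = (-4/7, 8/7)
3. W is the intersection of line LE and line MC ⇒ W = (4/13, 12/13)
2·[WCE] = 44/91, 2·[LWX] = -80/91
[WCE]:[LWX] = 44/91:-80/91 = -11/20

[WCE]:[LWX] = -11/20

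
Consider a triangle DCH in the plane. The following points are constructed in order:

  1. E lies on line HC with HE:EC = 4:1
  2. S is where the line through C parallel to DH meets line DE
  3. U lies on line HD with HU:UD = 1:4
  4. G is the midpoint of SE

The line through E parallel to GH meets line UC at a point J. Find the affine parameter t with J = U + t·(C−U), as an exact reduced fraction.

t = 16/11

Set D = (0, 0), C = (1, 0), H = (0, 1); any affine frame gives the same invariant.
1. E lies on line HC with HE:EC = 4:1 ⇒ E = (4/5, 1/5)
2. S is where the line through C parallel to DH meets line DE ⇒ S = (1, 1/4)
3. U lies on line HD with HU:UD = 1:4 ⇒ U = (0, 4/5)
4. G is the midpoint of SE ⇒ G = (9/10, 9/40)
through E parallel to GH: direction (-9/10, 31/40); meets UC at J = (16/11, -4/11)
J = U + t·(C−U) with t = 16/11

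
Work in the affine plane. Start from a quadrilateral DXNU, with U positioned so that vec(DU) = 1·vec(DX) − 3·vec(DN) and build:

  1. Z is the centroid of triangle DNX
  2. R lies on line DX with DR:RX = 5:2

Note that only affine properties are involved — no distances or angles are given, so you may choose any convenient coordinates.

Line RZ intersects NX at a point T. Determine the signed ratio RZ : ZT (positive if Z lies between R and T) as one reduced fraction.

RZ:ZT = -1/7

Assign D = (0, 0), X = (1, 0), N = (0, 1), U = (1, -3) — the answer is frame-independent, so this choice is without loss of generality.
1. Z is the centroid of triangle DNX ⇒ Z = (1/3, 1/3)
2. R lies on line DX with DR:RX = 5:2 ⇒ R = (5/7, 0)
line RZ meets NX at T = (3, -2)
Z = R + t·(T−R) with t = -1/6, so RZ:ZT = -1/6:7/6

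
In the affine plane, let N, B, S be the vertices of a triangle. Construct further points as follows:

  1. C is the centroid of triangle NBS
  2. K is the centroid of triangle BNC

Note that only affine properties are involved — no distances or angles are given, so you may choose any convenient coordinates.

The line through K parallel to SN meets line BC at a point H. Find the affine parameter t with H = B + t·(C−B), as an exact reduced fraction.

Work in coordinates with N = (0, 0), B = (1, 0), S = (0, 1).
1. C is the centroid of triangle NBS ⇒ C = (1/3, 1/3)
2. K is the centroid of triangle BNC ⇒ K = (4/9, 1/9)
through K parallel to SN: direction (0, -1); meets BC at H = (4/9, 5/18)
H = B + t·(C−B) with t = 5/6

t = 5/6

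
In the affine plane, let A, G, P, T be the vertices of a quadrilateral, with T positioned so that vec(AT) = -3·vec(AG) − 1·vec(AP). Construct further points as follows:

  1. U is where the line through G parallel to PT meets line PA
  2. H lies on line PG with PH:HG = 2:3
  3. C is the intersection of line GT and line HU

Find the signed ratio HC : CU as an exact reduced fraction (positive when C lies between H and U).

HC:CU = 9/5

Work in coordinates with A = (0, 0), G = (1, 0), P = (0, 1), T = (-3, -1).
1. U is where the line through G parallel to PT meets line PA ⇒ U = (0, -2/3)
2. H lies on line PG with PH:HG = 2:3 ⇒ H = (2/5, 3/5)
3. C is the intersection of line GT and line HU ⇒ C = (1/7, -3/14)
C = H + t·(U−H) with t = 9/14, so HC:CU = t:(1−t) = 9/14:5/14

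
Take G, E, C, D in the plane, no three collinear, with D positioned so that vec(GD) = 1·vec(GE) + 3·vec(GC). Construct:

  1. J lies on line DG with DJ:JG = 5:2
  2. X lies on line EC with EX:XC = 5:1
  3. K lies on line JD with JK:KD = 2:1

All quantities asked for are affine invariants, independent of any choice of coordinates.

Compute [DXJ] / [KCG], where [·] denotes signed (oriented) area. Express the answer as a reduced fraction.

[DXJ]:[KCG] = 5/16

Assign G = (0, 0), E = (1, 0), C = (0, 1), D = (1, 3) — the answer is frame-independent, so this choice is without loss of generality.
1. J lies on line DG with DJ:JG = 5:2 ⇒ J = (2/7, 6/7)
2. X lies on line EC with EX:XC = 5:1 ⇒ X = (1/6, 5/6)
3. K lies on line JD with JK:KD = 2:1 ⇒ K = (16/21, 16/7)
2·[DXJ] = 5/21, 2·[KCG] = 16/21
[DXJ]:[KCG] = 5/21:16/21 = 5/16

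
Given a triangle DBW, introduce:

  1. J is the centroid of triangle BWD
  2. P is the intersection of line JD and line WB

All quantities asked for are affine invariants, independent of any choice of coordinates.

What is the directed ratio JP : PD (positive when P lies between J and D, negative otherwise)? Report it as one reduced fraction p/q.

Work in coordinates with D = (0, 0), B = (1, 0), W = (0, 1).
1. J is the centroid of triangle BWD ⇒ J = (1/3, 1/3)
2. P is the intersection of line JD and line WB ⇒ P = (1/2, 1/2)
P = J + t·(D−J) with t = -1/2, so JP:PD = t:(1−t) = -1/2:3/2

JP:PD = -1/3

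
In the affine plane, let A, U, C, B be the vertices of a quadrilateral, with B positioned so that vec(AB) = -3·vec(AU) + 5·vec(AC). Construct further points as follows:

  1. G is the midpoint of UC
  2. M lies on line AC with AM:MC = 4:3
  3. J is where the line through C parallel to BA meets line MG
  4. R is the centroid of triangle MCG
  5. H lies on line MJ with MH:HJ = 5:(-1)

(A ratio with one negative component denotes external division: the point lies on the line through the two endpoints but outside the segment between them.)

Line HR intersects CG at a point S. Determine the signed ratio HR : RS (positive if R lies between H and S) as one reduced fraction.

Set A = (0, 0), U = (1, 0), C = (0, 1), B = (-3, 5); any affine frame gives the same invariant.
1. G is the midpoint of UC ⇒ G = (1/2, 1/2)
2. M lies on line AC with AM:MC = 4:3 ⇒ M = (0, 4/7)
3. J is where the line through C parallel to BA meets line MG ⇒ J = (9/32, 17/32)
4. R is the centroid of triangle MCG ⇒ R = (1/6, 29/42)
5. H lies on line MJ with MH:HJ = 5:(-1) ⇒ H = (45/128, 467/896)
line HR meets CG at S = (13/7, -6/7)
R = H + t·(S−H) with t = -7/57, so HR:RS = -7/57:64/57

HR:RS = -7/64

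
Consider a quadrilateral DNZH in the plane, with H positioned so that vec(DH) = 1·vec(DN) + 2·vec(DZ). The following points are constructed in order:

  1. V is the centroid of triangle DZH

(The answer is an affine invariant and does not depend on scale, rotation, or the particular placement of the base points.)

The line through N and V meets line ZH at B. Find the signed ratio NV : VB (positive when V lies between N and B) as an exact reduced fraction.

NV:VB = 5

Assign D = (0, 0), N = (1, 0), Z = (0, 1), H = (1, 2) — the answer is frame-independent, so this choice is without loss of generality.
1. V is the centroid of triangle DZH ⇒ V = (1/3, 1)
line NV meets ZH at B = (1/5, 6/5)
V = N + t·(B−N) with t = 5/6, so NV:VB = 5/6:1/6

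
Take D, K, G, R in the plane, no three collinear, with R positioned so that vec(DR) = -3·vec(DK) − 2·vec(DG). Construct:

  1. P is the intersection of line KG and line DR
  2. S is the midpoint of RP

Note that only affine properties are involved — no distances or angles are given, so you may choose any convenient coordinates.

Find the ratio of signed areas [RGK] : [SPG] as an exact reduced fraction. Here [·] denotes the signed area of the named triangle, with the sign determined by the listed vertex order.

Assign D = (0, 0), K = (1, 0), G = (0, 1), R = (-3, -2) — the answer is frame-independent, so this choice is without loss of generality.
1. P is the intersection of line KG and line DR ⇒ P = (3/5, 2/5)
2. S is the midpoint of RP ⇒ S = (-6/5, -4/5)
2·[RGK] = -6, 2·[SPG] = 9/5
[RGK]:[SPG] = -6:9/5 = -10/3

[RGK]:[SPG] = -10/3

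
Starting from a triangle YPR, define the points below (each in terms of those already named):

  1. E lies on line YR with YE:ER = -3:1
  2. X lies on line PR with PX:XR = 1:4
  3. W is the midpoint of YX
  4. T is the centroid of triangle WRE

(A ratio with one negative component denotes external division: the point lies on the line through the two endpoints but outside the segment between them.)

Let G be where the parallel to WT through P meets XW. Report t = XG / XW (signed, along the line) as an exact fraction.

t = -3/10

Choose coordinates Y = (0, 0), P = (1, 0), R = (0, 1).
1. E lies on line YR with YE:ER = -3:1 ⇒ E = (0, 3/2)
2. X lies on line PR with PX:XR = 1:4 ⇒ X = (4/5, 1/5)
3. W is the midpoint of YX ⇒ W = (2/5, 1/10)
4. T is the centroid of triangle WRE ⇒ T = (2/15, 13/15)
through P parallel to WT: direction (-4/15, 23/30); meets XW at G = (23/25, 23/100)
G = X + t·(W−X) with t = -3/10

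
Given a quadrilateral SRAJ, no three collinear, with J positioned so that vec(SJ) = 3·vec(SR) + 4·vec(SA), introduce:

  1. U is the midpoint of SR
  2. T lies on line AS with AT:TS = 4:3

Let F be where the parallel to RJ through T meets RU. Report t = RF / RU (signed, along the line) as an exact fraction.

Work in coordinates with S = (0, 0), R = (1, 0), A = (0, 1), J = (3, 4).
1. U is the midpoint of SR ⇒ U = (1/2, 0)
2. T lies on line AS with AT:TS = 4:3 ⇒ T = (0, 3/7)
through T parallel to RJ: direction (2, 4); meets RU at F = (-3/14, 0)
F = R + t·(U−R) with t = 17/7

t = 17/7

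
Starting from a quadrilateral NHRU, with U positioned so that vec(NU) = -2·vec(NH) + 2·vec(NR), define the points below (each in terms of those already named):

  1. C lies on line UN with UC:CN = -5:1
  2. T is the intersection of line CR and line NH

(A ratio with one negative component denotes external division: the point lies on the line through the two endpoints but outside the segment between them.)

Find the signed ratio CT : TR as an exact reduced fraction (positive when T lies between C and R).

CT:TR = 1/2

Set N = (0, 0), H = (1, 0), R = (0, 1), U = (-2, 2); any affine frame gives the same invariant.
1. C lies on line UN with UC:CN = -5:1 ⇒ C = (1/2, -1/2)
2. T is the intersection of line CR and line NH ⇒ T = (1/3, 0)
T = C + t·(R−C) with t = 1/3, so CT:TR = t:(1−t) = 1/3:2/3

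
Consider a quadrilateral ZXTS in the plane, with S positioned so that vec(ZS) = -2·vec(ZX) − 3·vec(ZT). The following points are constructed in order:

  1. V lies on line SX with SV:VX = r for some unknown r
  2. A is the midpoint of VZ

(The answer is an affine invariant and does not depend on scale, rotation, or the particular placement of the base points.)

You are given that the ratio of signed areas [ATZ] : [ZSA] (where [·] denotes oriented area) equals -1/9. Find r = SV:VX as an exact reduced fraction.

Assign Z = (0, 0), X = (1, 0), T = (0, 1), S = (-2, -3) — the answer is frame-independent, so this choice is without loss of generality.
1. With SV:VX = r, write λ = r/(r+1) so V = S + λ·(X−S); V is affine-linear in λ
2. A is the midpoint of VZ ⇒ A is an affine combination of earlier points and hence also affine-linear in λ
Every point depending on V is an affine combination of V and λ-independent points, so each such coordinate is linear in λ; the λ² term in each signed area is a multiple of (X−S)×(X−S) = 0, so 2·[ATZ] and 2·[ZSA] are each linear in λ. Evaluating at λ=0 and λ=1:
  2·[ATZ] = 3/2·λ − 1,   2·[ZSA] = 3/2·λ
So [ATZ]:[ZSA] = (3/2·λ − 1) / (3/2·λ). Setting this equal to -1/9:
  3/2·λ − 1 = -1/9·(3/2·λ)  ⇒  λ = 3/5
Then r = λ/(1−λ) = (3/5)/(2/5) = 3/2. Check: with r = 3/2, V = (-1/5, -6/5) and [ATZ]:[ZSA] = -1/9 as required.

r = 3/2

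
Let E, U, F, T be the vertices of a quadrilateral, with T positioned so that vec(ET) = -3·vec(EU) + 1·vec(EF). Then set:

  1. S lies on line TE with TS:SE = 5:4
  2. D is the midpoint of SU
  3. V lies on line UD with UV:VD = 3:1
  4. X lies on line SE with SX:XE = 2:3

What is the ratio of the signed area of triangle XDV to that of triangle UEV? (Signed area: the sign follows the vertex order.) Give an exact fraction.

Set E = (0, 0), U = (1, 0), F = (0, 1), T = (-3, 1); any affine frame gives the same invariant.
1. S lies on line TE with TS:SE = 5:4 ⇒ S = (-4/3, 4/9)
2. D is the midpoint of SU ⇒ D = (-1/6, 2/9)
3. V lies on line UD with UV:VD = 3:1 ⇒ V = (1/8, 1/6)
4. X lies on line SE with SX:XE = 2:3 ⇒ X = (-4/5, 4/15)
2·[XDV] = -1/45, 2·[UEV] = -1/6
[XDV]:[UEV] = -1/45:-1/6 = 2/15

[XDV]:[UEV] = 2/15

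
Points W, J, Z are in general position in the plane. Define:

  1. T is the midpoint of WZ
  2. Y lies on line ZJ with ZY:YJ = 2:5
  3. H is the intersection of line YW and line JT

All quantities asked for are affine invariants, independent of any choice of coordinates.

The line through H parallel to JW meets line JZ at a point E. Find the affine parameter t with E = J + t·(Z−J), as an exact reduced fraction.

Assign W = (0, 0), J = (1, 0), Z = (0, 1) — the answer is frame-independent, so this choice is without loss of generality.
1. T is the midpoint of WZ ⇒ T = (0, 1/2)
2. Y lies on line ZJ with ZY:YJ = 2:5 ⇒ Y = (2/7, 5/7)
3. H is the intersection of line YW and line JT ⇒ H = (1/6, 5/12)
through H parallel to JW: direction (-1, 0); meets JZ at E = (7/12, 5/12)
E = J + t·(Z−J) with t = 5/12

t = 5/12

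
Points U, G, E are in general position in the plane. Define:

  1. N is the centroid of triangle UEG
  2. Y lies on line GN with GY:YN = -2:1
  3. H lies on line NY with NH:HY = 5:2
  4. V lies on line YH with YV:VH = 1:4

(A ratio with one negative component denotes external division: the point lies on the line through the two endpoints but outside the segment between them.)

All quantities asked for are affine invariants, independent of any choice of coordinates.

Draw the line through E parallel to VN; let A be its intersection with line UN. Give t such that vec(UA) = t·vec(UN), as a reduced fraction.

Set U = (0, 0), G = (1, 0), E = (0, 1); any affine frame gives the same invariant.
1. N is the centroid of triangle UEG ⇒ N = (1/3, 1/3)
2. Y lies on line GN with GY:YN = -2:1 ⇒ Y = (-1/3, 2/3)
3. H lies on line NY with NH:HY = 5:2 ⇒ H = (-1/7, 4/7)
4. V lies on line YH with YV:VH = 1:4 ⇒ V = (-31/105, 68/105)
through E parallel to VN: direction (22/35, -11/35); meets UN at A = (2/3, 2/3)
A = U + t·(N−U) with t = 2

t = 2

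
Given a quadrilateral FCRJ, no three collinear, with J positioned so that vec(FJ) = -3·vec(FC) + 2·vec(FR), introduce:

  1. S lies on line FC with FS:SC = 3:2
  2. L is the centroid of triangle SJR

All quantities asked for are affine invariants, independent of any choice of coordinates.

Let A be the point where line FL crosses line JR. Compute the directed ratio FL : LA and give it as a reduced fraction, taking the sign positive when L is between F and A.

FL:LA = 11/4

Work in coordinates with F = (0, 0), C = (1, 0), R = (0, 1), J = (-3, 2).
1. S lies on line FC with FS:SC = 3:2 ⇒ S = (3/5, 0)
2. L is the centroid of triangle SJR ⇒ L = (-4/5, 1)
line FL meets JR at A = (-12/11, 15/11)
L = F + t·(A−F) with t = 11/15, so FL:LA = 11/15:4/15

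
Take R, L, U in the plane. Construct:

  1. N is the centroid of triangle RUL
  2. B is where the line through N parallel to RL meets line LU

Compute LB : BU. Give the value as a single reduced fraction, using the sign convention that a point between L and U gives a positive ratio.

LB:BU = 1/2

Choose coordinates R = (0, 0), L = (1, 0), U = (0, 1).
1. N is the centroid of triangle RUL ⇒ N = (1/3, 1/3)
2. B is where the line through N parallel to RL meets line LU ⇒ B = (2/3, 1/3)
B = L + t·(U−L) with t = 1/3, so LB:BU = t:(1−t) = 1/3:2/3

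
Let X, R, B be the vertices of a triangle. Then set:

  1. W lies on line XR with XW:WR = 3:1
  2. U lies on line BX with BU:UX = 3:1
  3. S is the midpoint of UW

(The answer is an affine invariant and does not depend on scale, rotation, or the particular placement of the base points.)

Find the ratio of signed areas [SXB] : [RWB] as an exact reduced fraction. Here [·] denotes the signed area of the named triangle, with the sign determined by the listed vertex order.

[SXB]:[RWB] = 3/2

Choose coordinates X = (0, 0), R = (1, 0), B = (0, 1).
1. W lies on line XR with XW:WR = 3:1 ⇒ W = (3/4, 0)
2. U lies on line BX with BU:UX = 3:1 ⇒ U = (0, 1/4)
3. S is the midpoint of UW ⇒ S = (3/8, 1/8)
2·[SXB] = -3/8, 2·[RWB] = -1/4
[SXB]:[RWB] = -3/8:-1/4 = 3/2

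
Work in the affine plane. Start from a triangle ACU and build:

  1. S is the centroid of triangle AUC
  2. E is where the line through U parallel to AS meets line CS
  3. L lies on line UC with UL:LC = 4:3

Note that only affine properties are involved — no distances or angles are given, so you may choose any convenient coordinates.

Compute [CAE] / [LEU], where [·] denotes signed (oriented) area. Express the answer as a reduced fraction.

[CAE]:[LEU] = 7/4

Set A = (0, 0), C = (1, 0), U = (0, 1); any affine frame gives the same invariant.
1. S is the centroid of triangle AUC ⇒ S = (1/3, 1/3)
2. E is where the line through U parallel to AS meets line CS ⇒ E = (-1/3, 2/3)
3. L lies on line UC with UL:LC = 4:3 ⇒ L = (4/7, 3/7)
2·[CAE] = -2/3, 2·[LEU] = -8/21
[CAE]:[LEU] = -2/3:-8/21 = 7/4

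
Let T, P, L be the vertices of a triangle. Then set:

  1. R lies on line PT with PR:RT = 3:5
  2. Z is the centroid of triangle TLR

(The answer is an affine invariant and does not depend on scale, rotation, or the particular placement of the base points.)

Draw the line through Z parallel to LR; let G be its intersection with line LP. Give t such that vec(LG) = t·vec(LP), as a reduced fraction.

Choose coordinates T = (0, 0), P = (1, 0), L = (0, 1).
1. R lies on line PT with PR:RT = 3:5 ⇒ R = (5/8, 0)
2. Z is the centroid of triangle TLR ⇒ Z = (5/24, 1/3)
through Z parallel to LR: direction (5/8, -1); meets LP at G = (-5/9, 14/9)
G = L + t·(P−L) with t = -5/9

t = -5/9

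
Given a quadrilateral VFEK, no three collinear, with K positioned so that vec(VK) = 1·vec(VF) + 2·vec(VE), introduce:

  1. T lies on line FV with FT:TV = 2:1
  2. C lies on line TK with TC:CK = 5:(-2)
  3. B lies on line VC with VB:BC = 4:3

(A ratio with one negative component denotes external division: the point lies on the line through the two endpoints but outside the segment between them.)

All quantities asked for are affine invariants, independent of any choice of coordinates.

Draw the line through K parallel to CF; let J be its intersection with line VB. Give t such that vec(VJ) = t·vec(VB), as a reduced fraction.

Set V = (0, 0), F = (1, 0), E = (0, 1), K = (1, 2); any affine frame gives the same invariant.
1. T lies on line FV with FT:TV = 2:1 ⇒ T = (1/3, 0)
2. C lies on line TK with TC:CK = 5:(-2) ⇒ C = (13/9, 10/3)
3. B lies on line VC with VB:BC = 4:3 ⇒ B = (52/63, 40/21)
through K parallel to CF: direction (-4/9, -10/3); meets VB at J = (143/135, 22/9)
J = V + t·(B−V) with t = 77/60

t = 77/60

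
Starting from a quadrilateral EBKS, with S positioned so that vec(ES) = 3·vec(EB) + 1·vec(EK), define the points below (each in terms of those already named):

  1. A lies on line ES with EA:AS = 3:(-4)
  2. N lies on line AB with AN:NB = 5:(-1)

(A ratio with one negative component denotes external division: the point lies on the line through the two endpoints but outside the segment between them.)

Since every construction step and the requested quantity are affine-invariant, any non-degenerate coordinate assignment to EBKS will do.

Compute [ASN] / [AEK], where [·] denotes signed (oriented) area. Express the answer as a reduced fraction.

[ASN]:[AEK] = -5/9

Assign E = (0, 0), B = (1, 0), K = (0, 1), S = (3, 1) — the answer is frame-independent, so this choice is without loss of generality.
1. A lies on line ES with EA:AS = 3:(-4) ⇒ A = (-9, -3)
2. N lies on line AB with AN:NB = 5:(-1) ⇒ N = (7/2, 3/4)
2·[ASN] = -5, 2·[AEK] = 9
[ASN]:[AEK] = -5:9 = -5/9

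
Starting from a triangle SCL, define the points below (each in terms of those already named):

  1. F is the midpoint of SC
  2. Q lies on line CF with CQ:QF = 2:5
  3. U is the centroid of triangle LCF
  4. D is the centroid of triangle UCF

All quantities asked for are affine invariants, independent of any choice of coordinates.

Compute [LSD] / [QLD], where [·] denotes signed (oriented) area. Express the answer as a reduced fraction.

[LSD]:[QLD] = 7

Choose coordinates S = (0, 0), C = (1, 0), L = (0, 1).
1. F is the midpoint of SC ⇒ F = (1/2, 0)
2. Q lies on line CF with CQ:QF = 2:5 ⇒ Q = (6/7, 0)
3. U is the centroid of triangle LCF ⇒ U = (1/2, 1/3)
4. D is the centroid of triangle UCF ⇒ D = (2/3, 1/9)
2·[LSD] = 2/3, 2·[QLD] = 2/21
[LSD]:[QLD] = 2/3:2/21 = 7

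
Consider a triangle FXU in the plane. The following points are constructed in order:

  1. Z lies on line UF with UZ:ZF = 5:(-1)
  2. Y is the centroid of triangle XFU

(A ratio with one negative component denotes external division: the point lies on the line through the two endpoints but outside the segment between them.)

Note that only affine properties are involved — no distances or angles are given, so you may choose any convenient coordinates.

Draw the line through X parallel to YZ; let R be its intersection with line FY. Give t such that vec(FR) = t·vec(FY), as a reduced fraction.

t = 7

Set F = (0, 0), X = (1, 0), U = (0, 1); any affine frame gives the same invariant.
1. Z lies on line UF with UZ:ZF = 5:(-1) ⇒ Z = (0, -1/4)
2. Y is the centroid of triangle XFU ⇒ Y = (1/3, 1/3)
through X parallel to YZ: direction (-1/3, -7/12); meets FY at R = (7/3, 7/3)
R = F + t·(Y−F) with t = 7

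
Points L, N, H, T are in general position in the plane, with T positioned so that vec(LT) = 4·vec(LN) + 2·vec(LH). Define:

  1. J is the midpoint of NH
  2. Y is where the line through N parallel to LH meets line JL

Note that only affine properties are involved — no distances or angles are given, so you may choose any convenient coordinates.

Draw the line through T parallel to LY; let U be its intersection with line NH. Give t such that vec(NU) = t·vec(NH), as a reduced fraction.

Assign L = (0, 0), N = (1, 0), H = (0, 1), T = (4, 2) — the answer is frame-independent, so this choice is without loss of generality.
1. J is the midpoint of NH ⇒ J = (1/2, 1/2)
2. Y is where the line through N parallel to LH meets line JL ⇒ Y = (1, 1)
through T parallel to LY: direction (1, 1); meets NH at U = (3/2, -1/2)
U = N + t·(H−N) with t = -1/2

t = -1/2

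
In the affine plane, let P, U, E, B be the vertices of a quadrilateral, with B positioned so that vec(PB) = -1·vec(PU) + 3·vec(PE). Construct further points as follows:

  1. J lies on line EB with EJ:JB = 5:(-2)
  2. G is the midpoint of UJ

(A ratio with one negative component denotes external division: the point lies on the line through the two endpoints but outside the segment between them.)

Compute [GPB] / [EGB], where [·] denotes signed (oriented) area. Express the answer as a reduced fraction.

Choose coordinates P = (0, 0), U = (1, 0), E = (0, 1), B = (-1, 3).
1. J lies on line EB with EJ:JB = 5:(-2) ⇒ J = (-5/3, 13/3)
2. G is the midpoint of UJ ⇒ G = (-1/3, 13/6)
2·[GPB] = -7/6, 2·[EGB] = 1/2
[GPB]:[EGB] = -7/6:1/2 = -7/3

[GPB]:[EGB] = -7/3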